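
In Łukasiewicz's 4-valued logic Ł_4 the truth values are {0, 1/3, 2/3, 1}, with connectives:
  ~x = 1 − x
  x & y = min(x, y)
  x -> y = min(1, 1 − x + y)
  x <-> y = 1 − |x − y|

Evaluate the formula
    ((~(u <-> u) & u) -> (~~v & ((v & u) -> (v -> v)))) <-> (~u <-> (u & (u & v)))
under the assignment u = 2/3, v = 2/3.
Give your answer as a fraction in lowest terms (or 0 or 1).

2/3

u <-> u = 2/3 <-> 2/3 = 1
~(u <-> u) = ~1 = 0
~(u <-> u) & u = 0 & 2/3 = 0
~v = ~2/3 = 1/3
~~v = ~1/3 = 2/3
v & u = 2/3 & 2/3 = 2/3
v -> v = 2/3 -> 2/3 = 1
(v & u) -> (v -> v) = 2/3 -> 1 = 1
~~v & ((v & u) -> (v -> v)) = 2/3 & 1 = 2/3
(~(u <-> u) & u) -> (~~v & ((v & u) -> (v -> v))) = 0 -> 2/3 = 1
~u = ~2/3 = 1/3
u & v = 2/3 & 2/3 = 2/3
u & (u & v) = 2/3 & 2/3 = 2/3
~u <-> (u & (u & v)) = 1/3 <-> 2/3 = 2/3
((~(u <-> u) & u) -> (~~v & ((v & u) -> (v -> v)))) <-> (~u <-> (u & (u & v))) = 1 <-> 2/3 = 2/3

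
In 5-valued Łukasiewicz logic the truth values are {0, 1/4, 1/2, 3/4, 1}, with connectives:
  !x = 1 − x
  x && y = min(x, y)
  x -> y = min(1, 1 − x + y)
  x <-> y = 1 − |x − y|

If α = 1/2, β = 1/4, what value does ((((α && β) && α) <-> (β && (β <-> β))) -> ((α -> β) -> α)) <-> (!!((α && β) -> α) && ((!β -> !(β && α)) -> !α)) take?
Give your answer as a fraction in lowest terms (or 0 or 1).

3/4

α && β = 1/2 && 1/4 = 1/4
(α && β) && α = 1/4 && 1/2 = 1/4
β <-> β = 1/4 <-> 1/4 = 1
β && (β <-> β) = 1/4 && 1 = 1/4
((α && β) && α) <-> (β && (β <-> β)) = 1/4 <-> 1/4 = 1
α -> β = 1/2 -> 1/4 = 3/4
(α -> β) -> α = 3/4 -> 1/2 = 3/4
(((α && β) && α) <-> (β && (β <-> β))) -> ((α -> β) -> α) = 1 -> 3/4 = 3/4
α && β = 1/2 && 1/4 = 1/4
(α && β) -> α = 1/4 -> 1/2 = 1
!((α && β) -> α) = !1 = 0
!!((α && β) -> α) = !0 = 1
!β = !1/4 = 3/4
β && α = 1/4 && 1/2 = 1/4
!(β && α) = !1/4 = 3/4
!β -> !(β && α) = 3/4 -> 3/4 = 1
!α = !1/2 = 1/2
(!β -> !(β && α)) -> !α = 1 -> 1/2 = 1/2
!!((α && β) -> α) && ((!β -> !(β && α)) -> !α) = 1 && 1/2 = 1/2
((((α && β) && α) <-> (β && (β <-> β))) -> ((α -> β) -> α)) <-> (!!((α && β) -> α) && ((!β -> !(β && α)) -> !α)) = 3/4 <-> 1/2 = 3/4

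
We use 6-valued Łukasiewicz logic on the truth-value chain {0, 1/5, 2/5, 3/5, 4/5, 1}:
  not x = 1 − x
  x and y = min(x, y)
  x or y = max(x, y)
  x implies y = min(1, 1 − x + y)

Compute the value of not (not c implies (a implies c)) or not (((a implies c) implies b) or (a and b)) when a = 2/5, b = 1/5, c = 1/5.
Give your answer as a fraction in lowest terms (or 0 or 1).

3/5

not c = not 1/5 = 4/5
a implies c = 2/5 implies 1/5 = 4/5
not c implies (a implies c) = 4/5 implies 4/5 = 1
not (not c implies (a implies c)) = not 1 = 0
a implies c = 2/5 implies 1/5 = 4/5
(a implies c) implies b = 4/5 implies 1/5 = 2/5
a and b = 2/5 and 1/5 = 1/5
((a implies c) implies b) or (a and b) = 2/5 or 1/5 = 2/5
not (((a implies c) implies b) or (a and b)) = not 2/5 = 3/5
not (not c implies (a implies c)) or not (((a implies c) implies b) or (a and b)) = 0 or 3/5 = 3/5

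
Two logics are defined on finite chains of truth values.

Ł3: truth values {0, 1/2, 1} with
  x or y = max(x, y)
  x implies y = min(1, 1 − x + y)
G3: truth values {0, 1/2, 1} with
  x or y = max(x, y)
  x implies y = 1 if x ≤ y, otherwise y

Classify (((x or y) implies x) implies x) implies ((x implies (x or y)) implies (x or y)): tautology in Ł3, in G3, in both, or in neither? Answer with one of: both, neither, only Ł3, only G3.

In Ł3: every assignment gives 1 — tautology.
In G3: at x = 0, y = 1/2 the value is 1/2 — not a tautology.

only Ł3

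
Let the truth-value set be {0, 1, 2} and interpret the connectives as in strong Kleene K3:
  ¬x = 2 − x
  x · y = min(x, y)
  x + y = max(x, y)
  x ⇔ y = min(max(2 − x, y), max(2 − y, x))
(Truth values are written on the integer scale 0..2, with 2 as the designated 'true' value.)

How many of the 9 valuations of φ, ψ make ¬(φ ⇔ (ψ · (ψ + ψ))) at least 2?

2

φ = 0, ψ = 0 ↦ 0  <
φ = 0, ψ = 1 ↦ 1  <
φ = 0, ψ = 2 ↦ 2  ≥
φ = 1, ψ = 0 ↦ 1  <
φ = 1, ψ = 1 ↦ 1  <
φ = 1, ψ = 2 ↦ 1  <
φ = 2, ψ = 0 ↦ 2  ≥
φ = 2, ψ = 1 ↦ 1  <
φ = 2, ψ = 2 ↦ 0  <
So 2 of the 9 assignments meet the threshold.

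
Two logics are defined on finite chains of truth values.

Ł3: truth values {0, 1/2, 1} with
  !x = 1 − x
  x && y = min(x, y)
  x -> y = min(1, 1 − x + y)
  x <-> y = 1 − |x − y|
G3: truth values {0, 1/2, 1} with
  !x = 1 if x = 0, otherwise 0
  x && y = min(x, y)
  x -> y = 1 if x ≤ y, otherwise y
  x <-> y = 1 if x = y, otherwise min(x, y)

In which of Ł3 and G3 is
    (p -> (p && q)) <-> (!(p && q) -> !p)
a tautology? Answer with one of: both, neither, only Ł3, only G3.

In Ł3: every assignment gives 1 — tautology.
In G3: at p = 1, q = 1/2 the value is 1/2 — not a tautology.

only Ł3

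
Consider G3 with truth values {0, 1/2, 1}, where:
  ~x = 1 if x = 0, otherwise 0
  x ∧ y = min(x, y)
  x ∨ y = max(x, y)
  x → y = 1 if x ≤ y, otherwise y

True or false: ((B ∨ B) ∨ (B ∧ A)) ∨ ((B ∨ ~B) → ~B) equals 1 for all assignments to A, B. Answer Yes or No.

No

Counterexample: take A = 0, B = 1/2.
B ∨ B = 1/2 ∨ 1/2 = 1/2
B ∧ A = 1/2 ∧ 0 = 0
(B ∨ B) ∨ (B ∧ A) = 1/2 ∨ 0 = 1/2
~B = ~1/2 = 0
B ∨ ~B = 1/2 ∨ 0 = 1/2
~B = ~1/2 = 0
(B ∨ ~B) → ~B = 1/2 → 0 = 0
((B ∨ B) ∨ (B ∧ A)) ∨ ((B ∨ ~B) → ~B) = 1/2 ∨ 0 = 1/2
This gives 1/2 ≠ 1.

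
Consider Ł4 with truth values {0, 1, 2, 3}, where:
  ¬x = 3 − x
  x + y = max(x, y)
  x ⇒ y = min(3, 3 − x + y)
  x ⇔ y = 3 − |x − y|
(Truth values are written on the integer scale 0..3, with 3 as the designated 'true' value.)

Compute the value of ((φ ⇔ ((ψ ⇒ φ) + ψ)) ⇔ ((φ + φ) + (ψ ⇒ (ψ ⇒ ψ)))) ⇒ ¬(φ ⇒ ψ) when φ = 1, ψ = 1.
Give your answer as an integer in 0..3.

ψ ⇒ φ = 1 ⇒ 1 = 3
(ψ ⇒ φ) + ψ = 3 + 1 = 3
φ ⇔ ((ψ ⇒ φ) + ψ) = 1 ⇔ 3 = 1
φ + φ = 1 + 1 = 1
ψ ⇒ ψ = 1 ⇒ 1 = 3
ψ ⇒ (ψ ⇒ ψ) = 1 ⇒ 3 = 3
(φ + φ) + (ψ ⇒ (ψ ⇒ ψ)) = 1 + 3 = 3
(φ ⇔ ((ψ ⇒ φ) + ψ)) ⇔ ((φ + φ) + (ψ ⇒ (ψ ⇒ ψ))) = 1 ⇔ 3 = 1
φ ⇒ ψ = 1 ⇒ 1 = 3
¬(φ ⇒ ψ) = ¬3 = 0
((φ ⇔ ((ψ ⇒ φ) + ψ)) ⇔ ((φ + φ) + (ψ ⇒ (ψ ⇒ ψ)))) ⇒ ¬(φ ⇒ ψ) = 1 ⇒ 0 = 2

2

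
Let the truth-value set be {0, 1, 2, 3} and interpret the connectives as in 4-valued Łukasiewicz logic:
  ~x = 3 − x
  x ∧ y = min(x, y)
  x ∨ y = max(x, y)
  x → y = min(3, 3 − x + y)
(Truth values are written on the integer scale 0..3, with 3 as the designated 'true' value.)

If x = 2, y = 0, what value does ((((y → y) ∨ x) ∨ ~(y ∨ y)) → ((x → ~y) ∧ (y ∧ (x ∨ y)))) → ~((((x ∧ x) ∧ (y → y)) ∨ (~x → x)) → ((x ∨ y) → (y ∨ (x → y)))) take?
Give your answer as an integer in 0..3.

3

y → y = 0 → 0 = 3
(y → y) ∨ x = 3 ∨ 2 = 3
y ∨ y = 0 ∨ 0 = 0
~(y ∨ y) = ~0 = 3
((y → y) ∨ x) ∨ ~(y ∨ y) = 3 ∨ 3 = 3
~y = ~0 = 3
x → ~y = 2 → 3 = 3
x ∨ y = 2 ∨ 0 = 2
y ∧ (x ∨ y) = 0 ∧ 2 = 0
(x → ~y) ∧ (y ∧ (x ∨ y)) = 3 ∧ 0 = 0
(((y → y) ∨ x) ∨ ~(y ∨ y)) → ((x → ~y) ∧ (y ∧ (x ∨ y))) = 3 → 0 = 0
x ∧ x = 2 ∧ 2 = 2
y → y = 0 → 0 = 3
(x ∧ x) ∧ (y → y) = 2 ∧ 3 = 2
~x = ~2 = 1
~x → x = 1 → 2 = 3
((x ∧ x) ∧ (y → y)) ∨ (~x → x) = 2 ∨ 3 = 3
x ∨ y = 2 ∨ 0 = 2
x → y = 2 → 0 = 1
y ∨ (x → y) = 0 ∨ 1 = 1
(x ∨ y) → (y ∨ (x → y)) = 2 → 1 = 2
(((x ∧ x) ∧ (y → y)) ∨ (~x → x)) → ((x ∨ y) → (y ∨ (x → y))) = 3 → 2 = 2
~((((x ∧ x) ∧ (y → y)) ∨ (~x → x)) → ((x ∨ y) → (y ∨ (x → y)))) = ~2 = 1
((((y → y) ∨ x) ∨ ~(y ∨ y)) → ((x → ~y) ∧ (y ∧ (x ∨ y)))) → ~((((x ∧ x) ∧ (y → y)) ∨ (~x → x)) → ((x ∨ y) → (y ∨ (x → y)))) = 0 → 1 = 3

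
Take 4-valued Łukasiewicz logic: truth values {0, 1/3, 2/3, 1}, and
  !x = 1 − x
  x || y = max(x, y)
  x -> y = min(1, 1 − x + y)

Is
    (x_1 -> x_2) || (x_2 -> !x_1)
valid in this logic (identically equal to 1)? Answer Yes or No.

Counterexample: take x_1 = 1, x_2 = 1/3.
x_1 -> x_2 = 1 -> 1/3 = 1/3
!x_1 = !1 = 0
x_2 -> !x_1 = 1/3 -> 0 = 2/3
(x_1 -> x_2) || (x_2 -> !x_1) = 1/3 || 2/3 = 2/3
This gives 2/3 ≠ 1.

No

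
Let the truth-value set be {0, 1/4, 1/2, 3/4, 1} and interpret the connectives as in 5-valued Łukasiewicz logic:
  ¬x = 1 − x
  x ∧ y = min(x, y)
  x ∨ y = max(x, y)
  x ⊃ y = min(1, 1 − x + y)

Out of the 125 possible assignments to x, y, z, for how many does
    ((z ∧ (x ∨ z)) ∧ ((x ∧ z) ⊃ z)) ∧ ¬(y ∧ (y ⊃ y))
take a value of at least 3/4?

value 1: 5 assignments (counts)
value 3/4: 15 assignments (counts)
value 1/2: 25 assignments
value 1/4: 35 assignments
value 0: 45 assignments
So 20 of the 125 assignments meet the threshold.

20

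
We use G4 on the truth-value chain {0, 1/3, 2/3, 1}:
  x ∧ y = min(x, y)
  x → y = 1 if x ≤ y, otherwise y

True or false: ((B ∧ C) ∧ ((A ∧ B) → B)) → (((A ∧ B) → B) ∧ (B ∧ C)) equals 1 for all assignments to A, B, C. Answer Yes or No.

Yes

At A = 1/3, B = 1/3, C = 1, for instance:
B ∧ C = 1/3 ∧ 1 = 1/3
A ∧ B = 1/3 ∧ 1/3 = 1/3
(A ∧ B) → B = 1/3 → 1/3 = 1
(B ∧ C) ∧ ((A ∧ B) → B) = 1/3 ∧ 1 = 1/3
((A ∧ B) → B) ∧ (B ∧ C) = 1 ∧ 1/3 = 1/3
((B ∧ C) ∧ ((A ∧ B) → B)) → (((A ∧ B) → B) ∧ (B ∧ C)) = 1/3 → 1/3 = 1
and checking the remaining 63 assignments likewise gives ≥ 1 in every case.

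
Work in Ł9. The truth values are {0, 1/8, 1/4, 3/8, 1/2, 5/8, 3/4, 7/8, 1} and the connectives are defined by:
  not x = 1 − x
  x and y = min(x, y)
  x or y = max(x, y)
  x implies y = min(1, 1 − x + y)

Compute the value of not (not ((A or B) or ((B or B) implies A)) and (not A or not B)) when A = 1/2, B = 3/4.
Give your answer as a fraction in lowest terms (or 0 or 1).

3/4

A or B = 1/2 or 3/4 = 3/4
B or B = 3/4 or 3/4 = 3/4
(B or B) implies A = 3/4 implies 1/2 = 3/4
(A or B) or ((B or B) implies A) = 3/4 or 3/4 = 3/4
not ((A or B) or ((B or B) implies A)) = not 3/4 = 1/4
not A = not 1/2 = 1/2
not B = not 3/4 = 1/4
not A or not B = 1/2 or 1/4 = 1/2
not ((A or B) or ((B or B) implies A)) and (not A or not B) = 1/4 and 1/2 = 1/4
not (not ((A or B) or ((B or B) implies A)) and (not A or not B)) = not 1/4 = 3/4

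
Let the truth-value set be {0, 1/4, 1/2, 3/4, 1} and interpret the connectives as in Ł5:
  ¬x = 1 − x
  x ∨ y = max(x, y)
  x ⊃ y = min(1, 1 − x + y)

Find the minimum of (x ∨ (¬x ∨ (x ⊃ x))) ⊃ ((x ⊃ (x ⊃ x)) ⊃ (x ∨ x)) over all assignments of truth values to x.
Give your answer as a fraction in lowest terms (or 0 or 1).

0

Take x = 0:
¬x = ¬0 = 1
x ⊃ x = 0 ⊃ 0 = 1
¬x ∨ (x ⊃ x) = 1 ∨ 1 = 1
x ∨ (¬x ∨ (x ⊃ x)) = 0 ∨ 1 = 1
x ⊃ x = 0 ⊃ 0 = 1
x ⊃ (x ⊃ x) = 0 ⊃ 1 = 1
x ∨ x = 0 ∨ 0 = 0
(x ⊃ (x ⊃ x)) ⊃ (x ∨ x) = 1 ⊃ 0 = 0
(x ∨ (¬x ∨ (x ⊃ x))) ⊃ ((x ⊃ (x ⊃ x)) ⊃ (x ∨ x)) = 1 ⊃ 0 = 0
No assignment yields a value below 0, so this is the minimum.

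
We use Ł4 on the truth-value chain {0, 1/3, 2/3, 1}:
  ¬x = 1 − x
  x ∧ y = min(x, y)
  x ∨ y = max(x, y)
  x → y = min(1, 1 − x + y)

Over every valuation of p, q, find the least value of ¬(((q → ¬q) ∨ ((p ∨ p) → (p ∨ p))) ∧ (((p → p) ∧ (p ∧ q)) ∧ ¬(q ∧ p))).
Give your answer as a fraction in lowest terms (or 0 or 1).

2/3

Take p = 1/3, q = 1/3:
¬q = ¬1/3 = 2/3
q → ¬q = 1/3 → 2/3 = 1
p ∨ p = 1/3 ∨ 1/3 = 1/3
p ∨ p = 1/3 ∨ 1/3 = 1/3
(p ∨ p) → (p ∨ p) = 1/3 → 1/3 = 1
(q → ¬q) ∨ ((p ∨ p) → (p ∨ p)) = 1 ∨ 1 = 1
p → p = 1/3 → 1/3 = 1
p ∧ q = 1/3 ∧ 1/3 = 1/3
(p → p) ∧ (p ∧ q) = 1 ∧ 1/3 = 1/3
q ∧ p = 1/3 ∧ 1/3 = 1/3
¬(q ∧ p) = ¬1/3 = 2/3
((p → p) ∧ (p ∧ q)) ∧ ¬(q ∧ p) = 1/3 ∧ 2/3 = 1/3
((q → ¬q) ∨ ((p ∨ p) → (p ∨ p))) ∧ (((p → p) ∧ (p ∧ q)) ∧ ¬(q ∧ p)) = 1 ∧ 1/3 = 1/3
¬(((q → ¬q) ∨ ((p ∨ p) → (p ∨ p))) ∧ (((p → p) ∧ (p ∧ q)) ∧ ¬(q ∧ p))) = ¬1/3 = 2/3
No assignment yields a value below 2/3, so this is the minimum.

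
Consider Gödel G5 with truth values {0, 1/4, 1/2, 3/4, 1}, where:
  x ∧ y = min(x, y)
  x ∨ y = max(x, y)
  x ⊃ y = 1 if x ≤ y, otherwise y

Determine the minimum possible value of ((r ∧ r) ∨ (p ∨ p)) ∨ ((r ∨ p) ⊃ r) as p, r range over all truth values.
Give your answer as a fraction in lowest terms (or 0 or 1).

Take p = 1/4, r = 0:
r ∧ r = 0 ∧ 0 = 0
p ∨ p = 1/4 ∨ 1/4 = 1/4
(r ∧ r) ∨ (p ∨ p) = 0 ∨ 1/4 = 1/4
r ∨ p = 0 ∨ 1/4 = 1/4
(r ∨ p) ⊃ r = 1/4 ⊃ 0 = 0
((r ∧ r) ∨ (p ∨ p)) ∨ ((r ∨ p) ⊃ r) = 1/4 ∨ 0 = 1/4
No assignment yields a value below 1/4, so this is the minimum.

1/4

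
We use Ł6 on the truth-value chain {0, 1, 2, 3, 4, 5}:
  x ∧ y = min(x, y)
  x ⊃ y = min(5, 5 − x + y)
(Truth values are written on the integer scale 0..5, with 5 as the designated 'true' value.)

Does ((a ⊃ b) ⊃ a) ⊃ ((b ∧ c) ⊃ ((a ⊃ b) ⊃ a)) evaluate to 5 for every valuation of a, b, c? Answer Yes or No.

Yes

At a = 3, b = 3, c = 2, for instance:
a ⊃ b = 3 ⊃ 3 = 5
(a ⊃ b) ⊃ a = 5 ⊃ 3 = 3
b ∧ c = 3 ∧ 2 = 2
(b ∧ c) ⊃ ((a ⊃ b) ⊃ a) = 2 ⊃ 3 = 5
((a ⊃ b) ⊃ a) ⊃ ((b ∧ c) ⊃ ((a ⊃ b) ⊃ a)) = 3 ⊃ 5 = 5
and checking the remaining 215 assignments likewise gives ≥ 5 in every case.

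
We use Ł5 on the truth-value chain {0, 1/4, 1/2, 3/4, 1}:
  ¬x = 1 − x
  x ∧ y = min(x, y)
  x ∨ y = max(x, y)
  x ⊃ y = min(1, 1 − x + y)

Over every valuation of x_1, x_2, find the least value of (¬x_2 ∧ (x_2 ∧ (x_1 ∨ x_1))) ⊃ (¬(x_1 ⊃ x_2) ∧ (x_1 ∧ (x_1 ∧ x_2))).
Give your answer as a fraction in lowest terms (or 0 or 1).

1/2

Take x_1 = 1/2, x_2 = 1/2:
¬x_2 = ¬1/2 = 1/2
x_1 ∨ x_1 = 1/2 ∨ 1/2 = 1/2
x_2 ∧ (x_1 ∨ x_1) = 1/2 ∧ 1/2 = 1/2
¬x_2 ∧ (x_2 ∧ (x_1 ∨ x_1)) = 1/2 ∧ 1/2 = 1/2
x_1 ⊃ x_2 = 1/2 ⊃ 1/2 = 1
¬(x_1 ⊃ x_2) = ¬1 = 0
x_1 ∧ x_2 = 1/2 ∧ 1/2 = 1/2
x_1 ∧ (x_1 ∧ x_2) = 1/2 ∧ 1/2 = 1/2
¬(x_1 ⊃ x_2) ∧ (x_1 ∧ (x_1 ∧ x_2)) = 0 ∧ 1/2 = 0
(¬x_2 ∧ (x_2 ∧ (x_1 ∨ x_1))) ⊃ (¬(x_1 ⊃ x_2) ∧ (x_1 ∧ (x_1 ∧ x_2))) = 1/2 ⊃ 0 = 1/2
No assignment yields a value below 1/2, so this is the minimum.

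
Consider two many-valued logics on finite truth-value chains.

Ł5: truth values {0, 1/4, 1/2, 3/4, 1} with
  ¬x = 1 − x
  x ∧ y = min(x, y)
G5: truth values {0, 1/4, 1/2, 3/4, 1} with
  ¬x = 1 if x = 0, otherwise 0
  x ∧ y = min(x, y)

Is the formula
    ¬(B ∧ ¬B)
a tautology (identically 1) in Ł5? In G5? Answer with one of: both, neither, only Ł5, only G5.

only G5

In Ł5: at B = 1/4 the value is 3/4 — not a tautology.
In G5: every assignment gives 1 — tautology.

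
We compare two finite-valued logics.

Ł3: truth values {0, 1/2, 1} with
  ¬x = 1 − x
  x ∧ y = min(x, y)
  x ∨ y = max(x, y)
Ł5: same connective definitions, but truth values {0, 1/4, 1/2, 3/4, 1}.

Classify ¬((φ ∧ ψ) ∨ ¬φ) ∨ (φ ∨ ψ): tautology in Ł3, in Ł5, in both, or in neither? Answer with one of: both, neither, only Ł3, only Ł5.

neither

In Ł3: at φ = 0, ψ = 0 the value is 0 — not a tautology.
In Ł5: at φ = 0, ψ = 0 the value is 0 — not a tautology.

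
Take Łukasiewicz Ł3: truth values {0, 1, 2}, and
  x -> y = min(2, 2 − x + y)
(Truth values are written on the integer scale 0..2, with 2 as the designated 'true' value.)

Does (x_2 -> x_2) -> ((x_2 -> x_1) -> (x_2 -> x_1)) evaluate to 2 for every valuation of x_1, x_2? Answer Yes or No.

x_1 = 0, x_2 = 0 ↦ 2
x_1 = 0, x_2 = 1 ↦ 2
x_1 = 0, x_2 = 2 ↦ 2
x_1 = 1, x_2 = 0 ↦ 2
x_1 = 1, x_2 = 1 ↦ 2
x_1 = 1, x_2 = 2 ↦ 2
x_1 = 2, x_2 = 0 ↦ 2
x_1 = 2, x_2 = 1 ↦ 2
x_1 = 2, x_2 = 2 ↦ 2
Every assignment gives a value ≥ 2.

Yes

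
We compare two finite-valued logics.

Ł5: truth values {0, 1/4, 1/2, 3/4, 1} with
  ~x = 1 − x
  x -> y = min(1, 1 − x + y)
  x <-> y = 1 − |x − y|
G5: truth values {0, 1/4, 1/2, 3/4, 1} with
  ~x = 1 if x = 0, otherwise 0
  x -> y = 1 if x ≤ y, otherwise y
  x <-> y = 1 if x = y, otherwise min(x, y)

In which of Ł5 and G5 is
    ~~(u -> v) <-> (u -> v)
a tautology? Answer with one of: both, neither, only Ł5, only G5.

In Ł5: every assignment gives 1 — tautology.
In G5: at u = 1/2, v = 1/4 the value is 1/4 — not a tautology.

only Ł5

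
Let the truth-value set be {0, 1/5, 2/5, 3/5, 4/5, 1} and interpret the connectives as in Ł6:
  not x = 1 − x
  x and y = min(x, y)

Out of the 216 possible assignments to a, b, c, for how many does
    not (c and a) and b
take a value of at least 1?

11

value 1: 11 assignments (counts)
value 4/5: 29 assignments
value 3/5: 41 assignments
value 2/5: 47 assignments
value 1/5: 47 assignments
value 0: 41 assignments
So 11 of the 216 assignments meet the threshold.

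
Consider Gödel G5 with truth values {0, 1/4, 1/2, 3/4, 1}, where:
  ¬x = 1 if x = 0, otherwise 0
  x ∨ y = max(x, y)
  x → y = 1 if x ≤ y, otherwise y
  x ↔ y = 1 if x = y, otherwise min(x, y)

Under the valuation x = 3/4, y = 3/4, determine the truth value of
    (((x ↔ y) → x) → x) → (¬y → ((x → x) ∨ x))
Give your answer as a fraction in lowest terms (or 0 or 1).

x ↔ y = 3/4 ↔ 3/4 = 1
(x ↔ y) → x = 1 → 3/4 = 3/4
((x ↔ y) → x) → x = 3/4 → 3/4 = 1
¬y = ¬3/4 = 0
x → x = 3/4 → 3/4 = 1
(x → x) ∨ x = 1 ∨ 3/4 = 1
¬y → ((x → x) ∨ x) = 0 → 1 = 1
(((x ↔ y) → x) → x) → (¬y → ((x → x) ∨ x)) = 1 → 1 = 1

1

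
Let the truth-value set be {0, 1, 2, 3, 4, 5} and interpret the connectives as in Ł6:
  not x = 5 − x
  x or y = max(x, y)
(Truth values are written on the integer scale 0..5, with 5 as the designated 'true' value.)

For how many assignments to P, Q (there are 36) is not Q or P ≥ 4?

20

value 5: 11 assignments (counts)
value 4: 9 assignments (counts)
value 3: 7 assignments
value 2: 5 assignments
value 1: 3 assignments
value 0: 1 assignment
So 20 of the 36 assignments meet the threshold.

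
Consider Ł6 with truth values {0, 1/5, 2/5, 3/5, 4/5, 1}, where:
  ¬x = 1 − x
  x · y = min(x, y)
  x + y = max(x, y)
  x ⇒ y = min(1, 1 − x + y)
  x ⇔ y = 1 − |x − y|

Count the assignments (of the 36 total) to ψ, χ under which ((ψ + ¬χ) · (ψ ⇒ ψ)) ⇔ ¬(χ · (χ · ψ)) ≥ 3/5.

26

value 1: 12 assignments (counts)
value 4/5: 10 assignments (counts)
value 3/5: 4 assignments (counts)
value 2/5: 6 assignments
value 1/5: 2 assignments
value 0: 2 assignments
So 26 of the 36 assignments meet the threshold.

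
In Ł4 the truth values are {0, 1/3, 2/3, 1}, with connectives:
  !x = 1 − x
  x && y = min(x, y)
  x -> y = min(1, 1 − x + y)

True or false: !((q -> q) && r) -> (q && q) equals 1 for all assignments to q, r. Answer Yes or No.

Counterexample: take q = 0, r = 0.
q -> q = 0 -> 0 = 1
(q -> q) && r = 1 && 0 = 0
!((q -> q) && r) = !0 = 1
q && q = 0 && 0 = 0
!((q -> q) && r) -> (q && q) = 1 -> 0 = 0
This gives 0 ≠ 1.

No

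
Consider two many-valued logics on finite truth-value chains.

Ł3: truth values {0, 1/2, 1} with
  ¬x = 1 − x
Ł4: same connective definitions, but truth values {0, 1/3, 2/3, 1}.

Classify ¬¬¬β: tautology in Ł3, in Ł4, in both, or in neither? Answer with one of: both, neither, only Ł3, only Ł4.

In Ł3: at β = 1/2 the value is 1/2 — not a tautology.
In Ł4: at β = 1/3 the value is 2/3 — not a tautology.

neither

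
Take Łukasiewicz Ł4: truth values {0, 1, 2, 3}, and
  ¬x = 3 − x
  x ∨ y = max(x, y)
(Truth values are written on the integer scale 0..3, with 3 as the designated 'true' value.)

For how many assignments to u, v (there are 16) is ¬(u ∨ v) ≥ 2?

4

u = 0, v = 0 ↦ 3  ≥
u = 0, v = 1 ↦ 2  ≥
u = 0, v = 2 ↦ 1  <
u = 0, v = 3 ↦ 0  <
u = 1, v = 0 ↦ 2  ≥
u = 1, v = 1 ↦ 2  ≥
u = 1, v = 2 ↦ 1  <
u = 1, v = 3 ↦ 0  <
u = 2, v = 0 ↦ 1  <
u = 2, v = 1 ↦ 1  <
u = 2, v = 2 ↦ 1  <
u = 2, v = 3 ↦ 0  <
u = 3, v = 0 ↦ 0  <
u = 3, v = 1 ↦ 0  <
u = 3, v = 2 ↦ 0  <
u = 3, v = 3 ↦ 0  <
So 4 of the 16 assignments meet the threshold.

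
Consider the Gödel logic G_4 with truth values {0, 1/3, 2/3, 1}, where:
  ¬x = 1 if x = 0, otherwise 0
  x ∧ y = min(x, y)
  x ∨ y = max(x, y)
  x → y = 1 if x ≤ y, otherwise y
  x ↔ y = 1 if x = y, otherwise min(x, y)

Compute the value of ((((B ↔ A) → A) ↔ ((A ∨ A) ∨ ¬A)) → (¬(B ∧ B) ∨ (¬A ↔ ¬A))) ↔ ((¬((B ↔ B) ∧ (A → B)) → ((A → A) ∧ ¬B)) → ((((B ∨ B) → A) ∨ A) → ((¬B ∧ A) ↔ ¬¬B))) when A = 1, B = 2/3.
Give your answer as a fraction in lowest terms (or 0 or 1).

B ↔ A = 2/3 ↔ 1 = 2/3
(B ↔ A) → A = 2/3 → 1 = 1
A ∨ A = 1 ∨ 1 = 1
¬A = ¬1 = 0
(A ∨ A) ∨ ¬A = 1 ∨ 0 = 1
((B ↔ A) → A) ↔ ((A ∨ A) ∨ ¬A) = 1 ↔ 1 = 1
B ∧ B = 2/3 ∧ 2/3 = 2/3
¬(B ∧ B) = ¬2/3 = 0
¬A = ¬1 = 0
¬A = ¬1 = 0
¬A ↔ ¬A = 0 ↔ 0 = 1
¬(B ∧ B) ∨ (¬A ↔ ¬A) = 0 ∨ 1 = 1
(((B ↔ A) → A) ↔ ((A ∨ A) ∨ ¬A)) → (¬(B ∧ B) ∨ (¬A ↔ ¬A)) = 1 → 1 = 1
B ↔ B = 2/3 ↔ 2/3 = 1
A → B = 1 → 2/3 = 2/3
(B ↔ B) ∧ (A → B) = 1 ∧ 2/3 = 2/3
¬((B ↔ B) ∧ (A → B)) = ¬2/3 = 0
A → A = 1 → 1 = 1
¬B = ¬2/3 = 0
(A → A) ∧ ¬B = 1 ∧ 0 = 0
¬((B ↔ B) ∧ (A → B)) → ((A → A) ∧ ¬B) = 0 → 0 = 1
B ∨ B = 2/3 ∨ 2/3 = 2/3
(B ∨ B) → A = 2/3 → 1 = 1
((B ∨ B) → A) ∨ A = 1 ∨ 1 = 1
¬B = ¬2/3 = 0
¬B ∧ A = 0 ∧ 1 = 0
¬B = ¬2/3 = 0
¬¬B = ¬0 = 1
(¬B ∧ A) ↔ ¬¬B = 0 ↔ 1 = 0
(((B ∨ B) → A) ∨ A) → ((¬B ∧ A) ↔ ¬¬B) = 1 → 0 = 0
(¬((B ↔ B) ∧ (A → B)) → ((A → A) ∧ ¬B)) → ((((B ∨ B) → A) ∨ A) → ((¬B ∧ A) ↔ ¬¬B)) = 1 → 0 = 0
((((B ↔ A) → A) ↔ ((A ∨ A) ∨ ¬A)) → (¬(B ∧ B) ∨ (¬A ↔ ¬A))) ↔ ((¬((B ↔ B) ∧ (A → B)) → ((A → A) ∧ ¬B)) → ((((B ∨ B) → A) ∨ A) → ((¬B ∧ A) ↔ ¬¬B))) = 1 ↔ 0 = 0

0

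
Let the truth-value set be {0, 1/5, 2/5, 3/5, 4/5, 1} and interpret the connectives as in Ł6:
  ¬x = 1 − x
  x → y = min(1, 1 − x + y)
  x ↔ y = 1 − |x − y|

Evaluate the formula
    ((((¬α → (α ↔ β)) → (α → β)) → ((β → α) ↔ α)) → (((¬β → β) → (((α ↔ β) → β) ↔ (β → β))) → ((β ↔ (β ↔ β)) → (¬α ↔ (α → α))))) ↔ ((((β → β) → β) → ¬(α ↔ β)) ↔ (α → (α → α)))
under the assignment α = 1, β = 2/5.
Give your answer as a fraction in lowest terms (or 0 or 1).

¬α = ¬1 = 0
α ↔ β = 1 ↔ 2/5 = 2/5
¬α → (α ↔ β) = 0 → 2/5 = 1
α → β = 1 → 2/5 = 2/5
(¬α → (α ↔ β)) → (α → β) = 1 → 2/5 = 2/5
β → α = 2/5 → 1 = 1
(β → α) ↔ α = 1 ↔ 1 = 1
((¬α → (α ↔ β)) → (α → β)) → ((β → α) ↔ α) = 2/5 → 1 = 1
¬β = ¬2/5 = 3/5
¬β → β = 3/5 → 2/5 = 4/5
α ↔ β = 1 ↔ 2/5 = 2/5
(α ↔ β) → β = 2/5 → 2/5 = 1
β → β = 2/5 → 2/5 = 1
((α ↔ β) → β) ↔ (β → β) = 1 ↔ 1 = 1
(¬β → β) → (((α ↔ β) → β) ↔ (β → β)) = 4/5 → 1 = 1
β ↔ β = 2/5 ↔ 2/5 = 1
β ↔ (β ↔ β) = 2/5 ↔ 1 = 2/5
¬α = ¬1 = 0
α → α = 1 → 1 = 1
¬α ↔ (α → α) = 0 ↔ 1 = 0
(β ↔ (β ↔ β)) → (¬α ↔ (α → α)) = 2/5 → 0 = 3/5
((¬β → β) → (((α ↔ β) → β) ↔ (β → β))) → ((β ↔ (β ↔ β)) → (¬α ↔ (α → α))) = 1 → 3/5 = 3/5
(((¬α → (α ↔ β)) → (α → β)) → ((β → α) ↔ α)) → (((¬β → β) → (((α ↔ β) → β) ↔ (β → β))) → ((β ↔ (β ↔ β)) → (¬α ↔ (α → α)))) = 1 → 3/5 = 3/5
β → β = 2/5 → 2/5 = 1
(β → β) → β = 1 → 2/5 = 2/5
α ↔ β = 1 ↔ 2/5 = 2/5
¬(α ↔ β) = ¬2/5 = 3/5
((β → β) → β) → ¬(α ↔ β) = 2/5 → 3/5 = 1
α → α = 1 → 1 = 1
α → (α → α) = 1 → 1 = 1
(((β → β) → β) → ¬(α ↔ β)) ↔ (α → (α → α)) = 1 ↔ 1 = 1
((((¬α → (α ↔ β)) → (α → β)) → ((β → α) ↔ α)) → (((¬β → β) → (((α ↔ β) → β) ↔ (β → β))) → ((β ↔ (β ↔ β)) → (¬α ↔ (α → α))))) ↔ ((((β → β) → β) → ¬(α ↔ β)) ↔ (α → (α → α))) = 3/5 ↔ 1 = 3/5

3/5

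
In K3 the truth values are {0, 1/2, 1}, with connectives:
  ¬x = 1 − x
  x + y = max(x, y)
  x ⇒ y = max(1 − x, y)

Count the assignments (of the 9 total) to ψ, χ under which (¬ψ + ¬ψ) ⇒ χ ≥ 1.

ψ = 0, χ = 0 ↦ 0  <
ψ = 0, χ = 1/2 ↦ 1/2  <
ψ = 0, χ = 1 ↦ 1  ≥
ψ = 1/2, χ = 0 ↦ 1/2  <
ψ = 1/2, χ = 1/2 ↦ 1/2  <
ψ = 1/2, χ = 1 ↦ 1  ≥
ψ = 1, χ = 0 ↦ 1  ≥
ψ = 1, χ = 1/2 ↦ 1  ≥
ψ = 1, χ = 1 ↦ 1  ≥
So 5 of the 9 assignments meet the threshold.

5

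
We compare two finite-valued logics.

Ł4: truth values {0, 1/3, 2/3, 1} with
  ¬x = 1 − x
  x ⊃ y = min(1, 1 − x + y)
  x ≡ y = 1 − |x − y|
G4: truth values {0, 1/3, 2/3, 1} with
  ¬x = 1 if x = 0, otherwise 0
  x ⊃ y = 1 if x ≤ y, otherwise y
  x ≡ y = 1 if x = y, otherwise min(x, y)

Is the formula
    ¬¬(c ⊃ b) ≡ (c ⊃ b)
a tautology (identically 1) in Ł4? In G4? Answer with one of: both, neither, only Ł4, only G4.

only Ł4

In Ł4: every assignment gives 1 — tautology.
In G4: at b = 1/3, c = 2/3 the value is 1/3 — not a tautology.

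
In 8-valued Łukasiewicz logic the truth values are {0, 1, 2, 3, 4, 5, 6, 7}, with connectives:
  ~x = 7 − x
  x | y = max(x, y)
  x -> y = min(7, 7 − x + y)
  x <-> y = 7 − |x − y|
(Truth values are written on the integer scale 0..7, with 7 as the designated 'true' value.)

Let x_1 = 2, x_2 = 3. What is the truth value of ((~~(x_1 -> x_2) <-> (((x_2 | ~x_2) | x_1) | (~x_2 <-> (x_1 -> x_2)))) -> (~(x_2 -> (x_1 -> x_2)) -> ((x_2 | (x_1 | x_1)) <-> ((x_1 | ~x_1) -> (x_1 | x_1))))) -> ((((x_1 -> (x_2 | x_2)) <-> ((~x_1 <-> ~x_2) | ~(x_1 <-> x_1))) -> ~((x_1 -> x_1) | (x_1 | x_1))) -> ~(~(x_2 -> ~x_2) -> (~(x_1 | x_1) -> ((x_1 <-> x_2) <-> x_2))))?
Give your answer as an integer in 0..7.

6

x_1 -> x_2 = 2 -> 3 = 7
~(x_1 -> x_2) = ~7 = 0
~~(x_1 -> x_2) = ~0 = 7
~x_2 = ~3 = 4
x_2 | ~x_2 = 3 | 4 = 4
(x_2 | ~x_2) | x_1 = 4 | 2 = 4
~x_2 = ~3 = 4
x_1 -> x_2 = 2 -> 3 = 7
~x_2 <-> (x_1 -> x_2) = 4 <-> 7 = 4
((x_2 | ~x_2) | x_1) | (~x_2 <-> (x_1 -> x_2)) = 4 | 4 = 4
~~(x_1 -> x_2) <-> (((x_2 | ~x_2) | x_1) | (~x_2 <-> (x_1 -> x_2))) = 7 <-> 4 = 4
x_1 -> x_2 = 2 -> 3 = 7
x_2 -> (x_1 -> x_2) = 3 -> 7 = 7
~(x_2 -> (x_1 -> x_2)) = ~7 = 0
x_1 | x_1 = 2 | 2 = 2
x_2 | (x_1 | x_1) = 3 | 2 = 3
~x_1 = ~2 = 5
x_1 | ~x_1 = 2 | 5 = 5
x_1 | x_1 = 2 | 2 = 2
(x_1 | ~x_1) -> (x_1 | x_1) = 5 -> 2 = 4
(x_2 | (x_1 | x_1)) <-> ((x_1 | ~x_1) -> (x_1 | x_1)) = 3 <-> 4 = 6
~(x_2 -> (x_1 -> x_2)) -> ((x_2 | (x_1 | x_1)) <-> ((x_1 | ~x_1) -> (x_1 | x_1))) = 0 -> 6 = 7
(~~(x_1 -> x_2) <-> (((x_2 | ~x_2) | x_1) | (~x_2 <-> (x_1 -> x_2)))) -> (~(x_2 -> (x_1 -> x_2)) -> ((x_2 | (x_1 | x_1)) <-> ((x_1 | ~x_1) -> (x_1 | x_1)))) = 4 -> 7 = 7
x_2 | x_2 = 3 | 3 = 3
x_1 -> (x_2 | x_2) = 2 -> 3 = 7
~x_1 = ~2 = 5
~x_2 = ~3 = 4
~x_1 <-> ~x_2 = 5 <-> 4 = 6
x_1 <-> x_1 = 2 <-> 2 = 7
~(x_1 <-> x_1) = ~7 = 0
(~x_1 <-> ~x_2) | ~(x_1 <-> x_1) = 6 | 0 = 6
(x_1 -> (x_2 | x_2)) <-> ((~x_1 <-> ~x_2) | ~(x_1 <-> x_1)) = 7 <-> 6 = 6
x_1 -> x_1 = 2 -> 2 = 7
x_1 | x_1 = 2 | 2 = 2
(x_1 -> x_1) | (x_1 | x_1) = 7 | 2 = 7
~((x_1 -> x_1) | (x_1 | x_1)) = ~7 = 0
((x_1 -> (x_2 | x_2)) <-> ((~x_1 <-> ~x_2) | ~(x_1 <-> x_1))) -> ~((x_1 -> x_1) | (x_1 | x_1)) = 6 -> 0 = 1
~x_2 = ~3 = 4
x_2 -> ~x_2 = 3 -> 4 = 7
~(x_2 -> ~x_2) = ~7 = 0
x_1 | x_1 = 2 | 2 = 2
~(x_1 | x_1) = ~2 = 5
x_1 <-> x_2 = 2 <-> 3 = 6
(x_1 <-> x_2) <-> x_2 = 6 <-> 3 = 4
~(x_1 | x_1) -> ((x_1 <-> x_2) <-> x_2) = 5 -> 4 = 6
~(x_2 -> ~x_2) -> (~(x_1 | x_1) -> ((x_1 <-> x_2) <-> x_2)) = 0 -> 6 = 7
~(~(x_2 -> ~x_2) -> (~(x_1 | x_1) -> ((x_1 <-> x_2) <-> x_2))) = ~7 = 0
(((x_1 -> (x_2 | x_2)) <-> ((~x_1 <-> ~x_2) | ~(x_1 <-> x_1))) -> ~((x_1 -> x_1) | (x_1 | x_1))) -> ~(~(x_2 -> ~x_2) -> (~(x_1 | x_1) -> ((x_1 <-> x_2) <-> x_2))) = 1 -> 0 = 6
((~~(x_1 -> x_2) <-> (((x_2 | ~x_2) | x_1) | (~x_2 <-> (x_1 -> x_2)))) -> (~(x_2 -> (x_1 -> x_2)) -> ((x_2 | (x_1 | x_1)) <-> ((x_1 | ~x_1) -> (x_1 | x_1))))) -> ((((x_1 -> (x_2 | x_2)) <-> ((~x_1 <-> ~x_2) | ~(x_1 <-> x_1))) -> ~((x_1 -> x_1) | (x_1 | x_1))) -> ~(~(x_2 -> ~x_2) -> (~(x_1 | x_1) -> ((x_1 <-> x_2) <-> x_2)))) = 7 -> 6 = 6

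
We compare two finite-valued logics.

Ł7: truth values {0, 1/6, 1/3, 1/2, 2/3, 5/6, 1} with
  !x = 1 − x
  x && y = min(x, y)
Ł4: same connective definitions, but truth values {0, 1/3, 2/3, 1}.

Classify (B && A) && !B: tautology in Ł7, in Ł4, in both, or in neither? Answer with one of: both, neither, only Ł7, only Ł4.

neither

In Ł7: at A = 0, B = 0 the value is 0 — not a tautology.
In Ł4: at A = 0, B = 0 the value is 0 — not a tautology.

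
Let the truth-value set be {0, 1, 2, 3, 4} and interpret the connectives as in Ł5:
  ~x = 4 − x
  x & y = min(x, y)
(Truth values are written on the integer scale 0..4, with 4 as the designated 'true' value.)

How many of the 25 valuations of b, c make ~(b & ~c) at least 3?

16

value 4: 9 assignments (counts)
value 3: 7 assignments (counts)
value 2: 5 assignments
value 1: 3 assignments
value 0: 1 assignment
So 16 of the 25 assignments meet the threshold.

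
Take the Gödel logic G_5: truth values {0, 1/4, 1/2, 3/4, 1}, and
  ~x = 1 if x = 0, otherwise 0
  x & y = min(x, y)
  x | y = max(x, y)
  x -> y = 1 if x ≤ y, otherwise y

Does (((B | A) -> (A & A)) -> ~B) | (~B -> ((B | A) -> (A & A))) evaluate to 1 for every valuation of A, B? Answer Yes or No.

Yes

At A = 3/4, B = 1/4, for instance:
B | A = 1/4 | 3/4 = 3/4
A & A = 3/4 & 3/4 = 3/4
(B | A) -> (A & A) = 3/4 -> 3/4 = 1
~B = ~1/4 = 0
((B | A) -> (A & A)) -> ~B = 1 -> 0 = 0
~B -> ((B | A) -> (A & A)) = 0 -> 1 = 1
(((B | A) -> (A & A)) -> ~B) | (~B -> ((B | A) -> (A & A))) = 0 | 1 = 1
and checking the remaining 24 assignments likewise gives ≥ 1 in every case.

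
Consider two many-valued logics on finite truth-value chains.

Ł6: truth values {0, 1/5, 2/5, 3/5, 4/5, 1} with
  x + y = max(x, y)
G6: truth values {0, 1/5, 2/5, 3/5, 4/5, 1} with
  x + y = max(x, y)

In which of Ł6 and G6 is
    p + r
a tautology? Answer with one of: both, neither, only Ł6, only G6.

neither

In Ł6: at p = 0, r = 0 the value is 0 — not a tautology.
In G6: at p = 0, r = 0 the value is 0 — not a tautology.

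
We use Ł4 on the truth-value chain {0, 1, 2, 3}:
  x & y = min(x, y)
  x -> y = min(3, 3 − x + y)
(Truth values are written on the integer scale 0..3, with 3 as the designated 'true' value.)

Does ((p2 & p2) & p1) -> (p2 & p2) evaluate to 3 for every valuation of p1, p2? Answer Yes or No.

Yes

p1 = 0, p2 = 0 ↦ 3
p1 = 0, p2 = 1 ↦ 3
p1 = 0, p2 = 2 ↦ 3
p1 = 0, p2 = 3 ↦ 3
p1 = 1, p2 = 0 ↦ 3
p1 = 1, p2 = 1 ↦ 3
p1 = 1, p2 = 2 ↦ 3
p1 = 1, p2 = 3 ↦ 3
p1 = 2, p2 = 0 ↦ 3
p1 = 2, p2 = 1 ↦ 3
p1 = 2, p2 = 2 ↦ 3
p1 = 2, p2 = 3 ↦ 3
p1 = 3, p2 = 0 ↦ 3
p1 = 3, p2 = 1 ↦ 3
p1 = 3, p2 = 2 ↦ 3
p1 = 3, p2 = 3 ↦ 3
Every assignment gives a value ≥ 3.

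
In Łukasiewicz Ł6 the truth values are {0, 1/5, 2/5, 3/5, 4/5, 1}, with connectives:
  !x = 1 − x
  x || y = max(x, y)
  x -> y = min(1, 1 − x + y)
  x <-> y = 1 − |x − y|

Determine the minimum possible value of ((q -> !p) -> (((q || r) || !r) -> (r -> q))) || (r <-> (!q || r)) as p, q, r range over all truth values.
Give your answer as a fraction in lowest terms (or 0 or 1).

4/5

Take p = 0, q = 0, r = 3/5:
!p = !0 = 1
q -> !p = 0 -> 1 = 1
q || r = 0 || 3/5 = 3/5
!r = !3/5 = 2/5
(q || r) || !r = 3/5 || 2/5 = 3/5
r -> q = 3/5 -> 0 = 2/5
((q || r) || !r) -> (r -> q) = 3/5 -> 2/5 = 4/5
(q -> !p) -> (((q || r) || !r) -> (r -> q)) = 1 -> 4/5 = 4/5
!q = !0 = 1
!q || r = 1 || 3/5 = 1
r <-> (!q || r) = 3/5 <-> 1 = 3/5
((q -> !p) -> (((q || r) || !r) -> (r -> q))) || (r <-> (!q || r)) = 4/5 || 3/5 = 4/5
No assignment yields a value below 4/5, so this is the minimum.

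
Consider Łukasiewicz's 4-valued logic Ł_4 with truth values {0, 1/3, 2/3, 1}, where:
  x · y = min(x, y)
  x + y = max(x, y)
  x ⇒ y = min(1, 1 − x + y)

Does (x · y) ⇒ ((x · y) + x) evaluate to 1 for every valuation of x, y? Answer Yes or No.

Yes

x = 0, y = 0 ↦ 1
x = 0, y = 1/3 ↦ 1
x = 0, y = 2/3 ↦ 1
x = 0, y = 1 ↦ 1
x = 1/3, y = 0 ↦ 1
x = 1/3, y = 1/3 ↦ 1
x = 1/3, y = 2/3 ↦ 1
x = 1/3, y = 1 ↦ 1
x = 2/3, y = 0 ↦ 1
x = 2/3, y = 1/3 ↦ 1
x = 2/3, y = 2/3 ↦ 1
x = 2/3, y = 1 ↦ 1
x = 1, y = 0 ↦ 1
x = 1, y = 1/3 ↦ 1
x = 1, y = 2/3 ↦ 1
x = 1, y = 1 ↦ 1
Every assignment gives a value ≥ 1.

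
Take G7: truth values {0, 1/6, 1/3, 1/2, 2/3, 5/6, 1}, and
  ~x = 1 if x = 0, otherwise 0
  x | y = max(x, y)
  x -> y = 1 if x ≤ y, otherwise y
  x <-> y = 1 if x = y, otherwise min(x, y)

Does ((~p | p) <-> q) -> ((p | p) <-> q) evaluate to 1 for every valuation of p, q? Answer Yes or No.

No

Counterexample: take p = 0, q = 1/6.
~p = ~0 = 1
~p | p = 1 | 0 = 1
(~p | p) <-> q = 1 <-> 1/6 = 1/6
p | p = 0 | 0 = 0
(p | p) <-> q = 0 <-> 1/6 = 0
((~p | p) <-> q) -> ((p | p) <-> q) = 1/6 -> 0 = 0
This gives 0 ≠ 1.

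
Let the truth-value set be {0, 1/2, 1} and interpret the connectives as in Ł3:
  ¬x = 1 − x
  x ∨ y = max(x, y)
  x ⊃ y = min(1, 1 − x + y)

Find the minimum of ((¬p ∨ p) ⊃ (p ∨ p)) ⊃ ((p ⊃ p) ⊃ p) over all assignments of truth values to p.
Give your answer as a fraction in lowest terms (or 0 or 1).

Take p = 1/2:
¬p = ¬1/2 = 1/2
¬p ∨ p = 1/2 ∨ 1/2 = 1/2
p ∨ p = 1/2 ∨ 1/2 = 1/2
(¬p ∨ p) ⊃ (p ∨ p) = 1/2 ⊃ 1/2 = 1
p ⊃ p = 1/2 ⊃ 1/2 = 1
(p ⊃ p) ⊃ p = 1 ⊃ 1/2 = 1/2
((¬p ∨ p) ⊃ (p ∨ p)) ⊃ ((p ⊃ p) ⊃ p) = 1 ⊃ 1/2 = 1/2
No assignment yields a value below 1/2, so this is the minimum.

1/2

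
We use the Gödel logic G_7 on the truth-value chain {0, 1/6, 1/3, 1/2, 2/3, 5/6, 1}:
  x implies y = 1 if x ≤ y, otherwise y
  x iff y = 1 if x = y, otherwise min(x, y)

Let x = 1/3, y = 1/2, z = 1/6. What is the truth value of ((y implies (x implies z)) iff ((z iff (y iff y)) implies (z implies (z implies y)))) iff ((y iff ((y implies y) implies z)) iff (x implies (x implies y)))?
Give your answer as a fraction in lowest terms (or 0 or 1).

1

x implies z = 1/3 implies 1/6 = 1/6
y implies (x implies z) = 1/2 implies 1/6 = 1/6
y iff y = 1/2 iff 1/2 = 1
z iff (y iff y) = 1/6 iff 1 = 1/6
z implies y = 1/6 implies 1/2 = 1
z implies (z implies y) = 1/6 implies 1 = 1
(z iff (y iff y)) implies (z implies (z implies y)) = 1/6 implies 1 = 1
(y implies (x implies z)) iff ((z iff (y iff y)) implies (z implies (z implies y))) = 1/6 iff 1 = 1/6
y implies y = 1/2 implies 1/2 = 1
(y implies y) implies z = 1 implies 1/6 = 1/6
y iff ((y implies y) implies z) = 1/2 iff 1/6 = 1/6
x implies y = 1/3 implies 1/2 = 1
x implies (x implies y) = 1/3 implies 1 = 1
(y iff ((y implies y) implies z)) iff (x implies (x implies y)) = 1/6 iff 1 = 1/6
((y implies (x implies z)) iff ((z iff (y iff y)) implies (z implies (z implies y)))) iff ((y iff ((y implies y) implies z)) iff (x implies (x implies y))) = 1/6 iff 1/6 = 1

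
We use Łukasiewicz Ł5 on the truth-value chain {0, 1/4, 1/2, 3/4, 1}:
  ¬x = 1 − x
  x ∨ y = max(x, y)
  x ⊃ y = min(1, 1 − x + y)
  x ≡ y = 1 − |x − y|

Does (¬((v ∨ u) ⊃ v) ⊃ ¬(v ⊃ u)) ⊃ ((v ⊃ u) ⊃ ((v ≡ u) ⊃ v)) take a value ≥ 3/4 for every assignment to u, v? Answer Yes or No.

No

Counterexample: take u = 0, v = 0.
v ∨ u = 0 ∨ 0 = 0
(v ∨ u) ⊃ v = 0 ⊃ 0 = 1
¬((v ∨ u) ⊃ v) = ¬1 = 0
v ⊃ u = 0 ⊃ 0 = 1
¬(v ⊃ u) = ¬1 = 0
¬((v ∨ u) ⊃ v) ⊃ ¬(v ⊃ u) = 0 ⊃ 0 = 1
v ⊃ u = 0 ⊃ 0 = 1
v ≡ u = 0 ≡ 0 = 1
(v ≡ u) ⊃ v = 1 ⊃ 0 = 0
(v ⊃ u) ⊃ ((v ≡ u) ⊃ v) = 1 ⊃ 0 = 0
(¬((v ∨ u) ⊃ v) ⊃ ¬(v ⊃ u)) ⊃ ((v ⊃ u) ⊃ ((v ≡ u) ⊃ v)) = 1 ⊃ 0 = 0
This gives 0, which is below 3/4.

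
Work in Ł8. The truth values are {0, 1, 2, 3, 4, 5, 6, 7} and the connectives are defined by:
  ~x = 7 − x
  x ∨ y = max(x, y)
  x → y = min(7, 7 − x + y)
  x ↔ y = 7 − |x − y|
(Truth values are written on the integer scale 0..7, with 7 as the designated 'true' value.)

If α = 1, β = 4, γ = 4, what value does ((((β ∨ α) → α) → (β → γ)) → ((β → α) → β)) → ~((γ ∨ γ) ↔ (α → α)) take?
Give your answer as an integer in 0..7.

3

β ∨ α = 4 ∨ 1 = 4
(β ∨ α) → α = 4 → 1 = 4
β → γ = 4 → 4 = 7
((β ∨ α) → α) → (β → γ) = 4 → 7 = 7
β → α = 4 → 1 = 4
(β → α) → β = 4 → 4 = 7
(((β ∨ α) → α) → (β → γ)) → ((β → α) → β) = 7 → 7 = 7
γ ∨ γ = 4 ∨ 4 = 4
α → α = 1 → 1 = 7
(γ ∨ γ) ↔ (α → α) = 4 ↔ 7 = 4
~((γ ∨ γ) ↔ (α → α)) = ~4 = 3
((((β ∨ α) → α) → (β → γ)) → ((β → α) → β)) → ~((γ ∨ γ) ↔ (α → α)) = 7 → 3 = 3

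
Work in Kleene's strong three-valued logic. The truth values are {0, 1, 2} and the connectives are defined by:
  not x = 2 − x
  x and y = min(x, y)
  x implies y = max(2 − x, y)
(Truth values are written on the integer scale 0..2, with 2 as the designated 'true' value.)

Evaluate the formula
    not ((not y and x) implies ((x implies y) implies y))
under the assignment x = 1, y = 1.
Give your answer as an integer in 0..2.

1

not y = not 1 = 1
not y and x = 1 and 1 = 1
x implies y = 1 implies 1 = 1
(x implies y) implies y = 1 implies 1 = 1
(not y and x) implies ((x implies y) implies y) = 1 implies 1 = 1
not ((not y and x) implies ((x implies y) implies y)) = not 1 = 1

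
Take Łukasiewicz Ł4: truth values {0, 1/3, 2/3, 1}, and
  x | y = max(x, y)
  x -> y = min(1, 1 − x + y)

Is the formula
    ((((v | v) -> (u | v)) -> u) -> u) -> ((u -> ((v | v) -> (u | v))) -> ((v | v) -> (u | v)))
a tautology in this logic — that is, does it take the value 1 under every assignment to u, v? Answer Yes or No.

Yes

u = 0, v = 0 ↦ 1
u = 0, v = 1/3 ↦ 1
u = 0, v = 2/3 ↦ 1
u = 0, v = 1 ↦ 1
u = 1/3, v = 0 ↦ 1
u = 1/3, v = 1/3 ↦ 1
u = 1/3, v = 2/3 ↦ 1
u = 1/3, v = 1 ↦ 1
u = 2/3, v = 0 ↦ 1
u = 2/3, v = 1/3 ↦ 1
u = 2/3, v = 2/3 ↦ 1
u = 2/3, v = 1 ↦ 1
u = 1, v = 0 ↦ 1
u = 1, v = 1/3 ↦ 1
u = 1, v = 2/3 ↦ 1
u = 1, v = 1 ↦ 1
Every assignment gives a value ≥ 1.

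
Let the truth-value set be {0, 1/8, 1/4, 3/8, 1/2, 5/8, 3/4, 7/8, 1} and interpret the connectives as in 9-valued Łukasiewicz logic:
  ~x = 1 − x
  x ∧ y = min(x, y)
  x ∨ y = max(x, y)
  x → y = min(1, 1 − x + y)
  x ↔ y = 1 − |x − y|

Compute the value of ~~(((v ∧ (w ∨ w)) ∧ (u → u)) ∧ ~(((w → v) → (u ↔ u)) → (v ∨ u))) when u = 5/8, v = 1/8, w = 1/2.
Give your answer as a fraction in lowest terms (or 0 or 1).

1/8

w ∨ w = 1/2 ∨ 1/2 = 1/2
v ∧ (w ∨ w) = 1/8 ∧ 1/2 = 1/8
u → u = 5/8 → 5/8 = 1
(v ∧ (w ∨ w)) ∧ (u → u) = 1/8 ∧ 1 = 1/8
w → v = 1/2 → 1/8 = 5/8
u ↔ u = 5/8 ↔ 5/8 = 1
(w → v) → (u ↔ u) = 5/8 → 1 = 1
v ∨ u = 1/8 ∨ 5/8 = 5/8
((w → v) → (u ↔ u)) → (v ∨ u) = 1 → 5/8 = 5/8
~(((w → v) → (u ↔ u)) → (v ∨ u)) = ~5/8 = 3/8
((v ∧ (w ∨ w)) ∧ (u → u)) ∧ ~(((w → v) → (u ↔ u)) → (v ∨ u)) = 1/8 ∧ 3/8 = 1/8
~(((v ∧ (w ∨ w)) ∧ (u → u)) ∧ ~(((w → v) → (u ↔ u)) → (v ∨ u))) = ~1/8 = 7/8
~~(((v ∧ (w ∨ w)) ∧ (u → u)) ∧ ~(((w → v) → (u ↔ u)) → (v ∨ u))) = ~7/8 = 1/8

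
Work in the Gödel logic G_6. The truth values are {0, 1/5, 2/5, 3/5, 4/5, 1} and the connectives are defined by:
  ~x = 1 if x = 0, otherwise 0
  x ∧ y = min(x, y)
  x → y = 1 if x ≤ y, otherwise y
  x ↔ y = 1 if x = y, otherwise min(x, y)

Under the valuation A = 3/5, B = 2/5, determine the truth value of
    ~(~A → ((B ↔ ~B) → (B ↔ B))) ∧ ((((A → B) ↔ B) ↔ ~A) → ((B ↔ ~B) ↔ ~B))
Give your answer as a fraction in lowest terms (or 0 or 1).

0

~A = ~3/5 = 0
~B = ~2/5 = 0
B ↔ ~B = 2/5 ↔ 0 = 0
B ↔ B = 2/5 ↔ 2/5 = 1
(B ↔ ~B) → (B ↔ B) = 0 → 1 = 1
~A → ((B ↔ ~B) → (B ↔ B)) = 0 → 1 = 1
~(~A → ((B ↔ ~B) → (B ↔ B))) = ~1 = 0
A → B = 3/5 → 2/5 = 2/5
(A → B) ↔ B = 2/5 ↔ 2/5 = 1
~A = ~3/5 = 0
((A → B) ↔ B) ↔ ~A = 1 ↔ 0 = 0
~B = ~2/5 = 0
B ↔ ~B = 2/5 ↔ 0 = 0
~B = ~2/5 = 0
(B ↔ ~B) ↔ ~B = 0 ↔ 0 = 1
(((A → B) ↔ B) ↔ ~A) → ((B ↔ ~B) ↔ ~B) = 0 → 1 = 1
~(~A → ((B ↔ ~B) → (B ↔ B))) ∧ ((((A → B) ↔ B) ↔ ~A) → ((B ↔ ~B) ↔ ~B)) = 0 ∧ 1 = 0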